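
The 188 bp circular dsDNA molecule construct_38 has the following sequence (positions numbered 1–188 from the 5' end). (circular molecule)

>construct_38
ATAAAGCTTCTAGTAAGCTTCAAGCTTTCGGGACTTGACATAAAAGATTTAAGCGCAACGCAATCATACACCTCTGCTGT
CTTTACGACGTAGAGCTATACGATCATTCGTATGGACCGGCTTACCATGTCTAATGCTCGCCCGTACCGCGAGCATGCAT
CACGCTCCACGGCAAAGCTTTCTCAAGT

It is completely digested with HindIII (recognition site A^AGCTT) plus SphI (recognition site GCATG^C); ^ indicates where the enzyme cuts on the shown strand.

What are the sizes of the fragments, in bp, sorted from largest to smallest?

135, 18, 17, 11, 7 bp

HindIII sites (AAGCTT) start at positions 4, 15, 22, 175.
HindIII cuts after the first base of each site, so after positions 4, 15, 22, 175.
The SphI site (GCATGC) starts at position 153.
SphI cuts after base 5 of each site (before the last base), so after position 157.
Combined cut positions: 4, 15, 22, 157, 175.
Circular molecule, 5 cuts → 5 fragments:
  5–15 → 11 bp
  16–22 → 7 bp
  23–157 → 135 bp
  158–175 → 18 bp
  176–188 then 1–4 → 13 + 4 = 17 bp
Sorted largest to smallest: 135, 18, 17, 11, 7 bp.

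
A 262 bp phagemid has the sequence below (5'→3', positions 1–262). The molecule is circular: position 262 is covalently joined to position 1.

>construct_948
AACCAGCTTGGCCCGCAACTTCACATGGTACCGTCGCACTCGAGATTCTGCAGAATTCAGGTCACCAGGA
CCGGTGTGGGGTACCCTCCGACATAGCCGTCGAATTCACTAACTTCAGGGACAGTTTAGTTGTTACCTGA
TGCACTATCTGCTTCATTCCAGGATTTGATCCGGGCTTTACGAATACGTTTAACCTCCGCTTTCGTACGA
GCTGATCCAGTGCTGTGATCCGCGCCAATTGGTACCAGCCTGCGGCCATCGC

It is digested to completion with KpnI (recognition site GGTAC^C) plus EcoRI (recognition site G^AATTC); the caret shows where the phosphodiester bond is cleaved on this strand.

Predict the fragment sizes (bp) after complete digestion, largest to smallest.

143, 48, 31, 22, 18 bp

KpnI sites (GGTACC) start at positions 27, 80, 241.
KpnI cuts after base 5 of each site (before the last base), so after positions 31, 84, 245.
EcoRI sites (GAATTC) start at positions 53, 102.
EcoRI cuts after the first base of each site, so after positions 53, 102.
Combined cut positions: 31, 53, 84, 102, 245.
Circular molecule, 5 cuts → 5 fragments:
  32–53 → 22 bp
  54–84 → 31 bp
  85–102 → 18 bp
  103–245 → 143 bp
  246–262 then 1–31 → 17 + 31 = 48 bp
Sorted largest to smallest: 143, 48, 31, 22, 18 bp.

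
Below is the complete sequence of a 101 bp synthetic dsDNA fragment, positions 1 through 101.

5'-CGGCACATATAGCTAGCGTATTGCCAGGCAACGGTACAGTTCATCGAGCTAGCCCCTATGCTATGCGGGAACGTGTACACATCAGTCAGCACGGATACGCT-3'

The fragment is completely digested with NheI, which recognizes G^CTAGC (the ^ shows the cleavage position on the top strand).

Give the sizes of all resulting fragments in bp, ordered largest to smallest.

NheI sites (GCTAGC) start at positions 12, 48.
NheI cuts after the first base of each site, so after positions 12, 48.
Linear molecule, 2 cuts → 3 fragments:
  1–12 → 12 bp
  13–48 → 36 bp
  49–101 → 53 bp
Sorted largest to smallest: 53, 36, 12 bp.

53, 36, 12 bp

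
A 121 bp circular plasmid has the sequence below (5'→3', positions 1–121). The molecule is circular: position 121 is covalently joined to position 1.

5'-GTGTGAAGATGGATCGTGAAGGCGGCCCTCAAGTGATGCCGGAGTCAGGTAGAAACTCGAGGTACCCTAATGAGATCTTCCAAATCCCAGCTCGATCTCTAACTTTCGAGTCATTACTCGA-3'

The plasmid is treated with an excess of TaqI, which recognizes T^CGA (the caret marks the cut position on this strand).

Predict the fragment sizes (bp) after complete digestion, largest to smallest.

TaqI sites (TCGA) start at positions 57, 92, 106, 118.
TaqI cuts after the first base of each site, so after positions 57, 92, 106, 118.
Circular molecule, 4 cuts → 4 fragments:
  58–92 → 35 bp
  93–106 → 14 bp
  107–118 → 12 bp
  119–121 then 1–57 → 3 + 57 = 60 bp
Sorted largest to smallest: 60, 35, 14, 12 bp.

60, 35, 14, 12 bp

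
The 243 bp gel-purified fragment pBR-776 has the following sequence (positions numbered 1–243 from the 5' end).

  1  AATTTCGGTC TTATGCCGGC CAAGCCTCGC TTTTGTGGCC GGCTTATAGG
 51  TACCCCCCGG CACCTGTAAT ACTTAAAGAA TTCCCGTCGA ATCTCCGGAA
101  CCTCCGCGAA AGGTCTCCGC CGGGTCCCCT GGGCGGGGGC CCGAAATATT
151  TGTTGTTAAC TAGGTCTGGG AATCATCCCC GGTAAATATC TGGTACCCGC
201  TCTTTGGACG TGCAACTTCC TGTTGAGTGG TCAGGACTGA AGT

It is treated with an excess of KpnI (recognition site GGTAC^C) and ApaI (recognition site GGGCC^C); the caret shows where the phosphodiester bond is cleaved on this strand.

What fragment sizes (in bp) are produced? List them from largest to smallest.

KpnI sites (GGTACC) start at positions 49, 192.
KpnI cuts after base 5 of each site (before the last base), so after positions 53, 196.
The ApaI site (GGGCCC) starts at position 137.
ApaI cuts after base 5 of each site (before the last base), so after position 141.
Combined cut positions: 53, 141, 196.
Linear molecule, 3 cuts → 4 fragments:
  1–53 → 53 bp
  54–141 → 88 bp
  142–196 → 55 bp
  197–243 → 47 bp
Sorted largest to smallest: 88, 55, 53, 47 bp.

88, 55, 53, 47 bp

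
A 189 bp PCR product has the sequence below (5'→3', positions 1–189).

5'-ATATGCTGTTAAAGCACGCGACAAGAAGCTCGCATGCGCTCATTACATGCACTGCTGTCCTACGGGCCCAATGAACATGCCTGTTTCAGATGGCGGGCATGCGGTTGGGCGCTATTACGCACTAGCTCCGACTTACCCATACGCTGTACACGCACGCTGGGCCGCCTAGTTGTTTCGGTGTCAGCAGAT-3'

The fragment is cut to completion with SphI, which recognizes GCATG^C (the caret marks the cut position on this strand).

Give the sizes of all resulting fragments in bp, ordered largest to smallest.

88, 65, 36 bp

SphI sites (GCATGC) start at positions 32, 97.
SphI cuts after base 5 of each site (before the last base), so after positions 36, 101.
Linear molecule, 2 cuts → 3 fragments:
  1–36 → 36 bp
  37–101 → 65 bp
  102–189 → 88 bp
Sorted largest to smallest: 88, 65, 36 bp.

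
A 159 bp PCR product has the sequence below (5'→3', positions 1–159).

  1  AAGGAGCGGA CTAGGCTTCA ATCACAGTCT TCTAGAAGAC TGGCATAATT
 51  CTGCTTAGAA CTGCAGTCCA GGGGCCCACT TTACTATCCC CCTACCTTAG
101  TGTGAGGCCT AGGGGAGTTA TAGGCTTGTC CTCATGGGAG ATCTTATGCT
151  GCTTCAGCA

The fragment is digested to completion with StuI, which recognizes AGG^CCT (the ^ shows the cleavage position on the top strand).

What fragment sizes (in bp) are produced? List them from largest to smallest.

107, 52 bp

The StuI site (AGGCCT) starts at position 105.
StuI cuts after base 3 of each site, so after position 107.
Linear molecule, 1 cut → 2 fragments:
  1–107 → 107 bp
  108–159 → 52 bp
Sorted largest to smallest: 107, 52 bp.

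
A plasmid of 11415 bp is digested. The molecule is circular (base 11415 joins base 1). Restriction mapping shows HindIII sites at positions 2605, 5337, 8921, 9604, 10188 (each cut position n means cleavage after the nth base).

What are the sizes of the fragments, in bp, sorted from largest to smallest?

3832, 3584, 2732, 683, 584 bp

Circular molecule, 5 cuts → 5 fragments:
  5337 − 2605 = 2732 bp
  8921 − 5337 = 3584 bp
  9604 − 8921 = 683 bp
  10188 − 9604 = 584 bp
  wrap: 11415 − 10188 + 2605 = 3832 bp
Sorted largest to smallest: 3832, 3584, 2732, 683, 584 bp.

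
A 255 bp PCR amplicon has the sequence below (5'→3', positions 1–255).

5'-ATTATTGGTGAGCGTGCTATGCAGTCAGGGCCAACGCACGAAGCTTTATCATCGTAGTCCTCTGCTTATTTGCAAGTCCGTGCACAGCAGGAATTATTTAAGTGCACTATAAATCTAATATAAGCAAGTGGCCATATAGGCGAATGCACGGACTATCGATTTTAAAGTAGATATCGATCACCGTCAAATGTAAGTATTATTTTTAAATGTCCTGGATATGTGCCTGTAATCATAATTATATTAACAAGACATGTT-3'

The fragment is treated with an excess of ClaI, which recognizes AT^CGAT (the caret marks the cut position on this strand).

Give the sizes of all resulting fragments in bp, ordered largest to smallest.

156, 81, 18 bp

ClaI sites (ATCGAT) start at positions 155, 173.
ClaI cuts after base 2 of each site, so after positions 156, 174.
Linear molecule, 2 cuts → 3 fragments:
  1–156 → 156 bp
  157–174 → 18 bp
  175–255 → 81 bp
Sorted largest to smallest: 156, 81, 18 bp.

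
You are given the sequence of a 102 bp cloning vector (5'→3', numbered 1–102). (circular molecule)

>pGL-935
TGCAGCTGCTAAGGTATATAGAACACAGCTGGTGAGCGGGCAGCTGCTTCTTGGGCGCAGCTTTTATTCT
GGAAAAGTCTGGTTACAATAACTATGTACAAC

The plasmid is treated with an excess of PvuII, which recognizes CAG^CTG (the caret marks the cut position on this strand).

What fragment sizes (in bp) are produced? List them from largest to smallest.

64, 23, 15 bp

PvuII sites (CAGCTG) start at positions 3, 26, 41.
PvuII cuts after base 3 of each site, so after positions 5, 28, 43.
Circular molecule, 3 cuts → 3 fragments:
  6–28 → 23 bp
  29–43 → 15 bp
  44–102 then 1–5 → 59 + 5 = 64 bp
Sorted largest to smallest: 64, 23, 15 bp.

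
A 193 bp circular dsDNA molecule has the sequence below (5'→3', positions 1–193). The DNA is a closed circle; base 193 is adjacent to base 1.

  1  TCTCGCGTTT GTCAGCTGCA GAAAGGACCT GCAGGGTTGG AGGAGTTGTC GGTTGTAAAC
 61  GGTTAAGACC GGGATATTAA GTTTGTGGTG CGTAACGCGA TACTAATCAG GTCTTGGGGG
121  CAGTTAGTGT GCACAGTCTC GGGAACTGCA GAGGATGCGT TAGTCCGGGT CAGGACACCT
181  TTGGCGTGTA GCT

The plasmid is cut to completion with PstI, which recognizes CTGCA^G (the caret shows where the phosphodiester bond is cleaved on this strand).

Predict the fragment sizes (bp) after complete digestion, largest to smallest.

PstI sites (CTGCAG) start at positions 16, 29, 146.
PstI cuts after base 5 of each site (before the last base), so after positions 20, 33, 150.
Circular molecule, 3 cuts → 3 fragments:
  21–33 → 13 bp
  34–150 → 117 bp
  151–193 then 1–20 → 43 + 20 = 63 bp
Sorted largest to smallest: 117, 63, 13 bp.

117, 63, 13 bp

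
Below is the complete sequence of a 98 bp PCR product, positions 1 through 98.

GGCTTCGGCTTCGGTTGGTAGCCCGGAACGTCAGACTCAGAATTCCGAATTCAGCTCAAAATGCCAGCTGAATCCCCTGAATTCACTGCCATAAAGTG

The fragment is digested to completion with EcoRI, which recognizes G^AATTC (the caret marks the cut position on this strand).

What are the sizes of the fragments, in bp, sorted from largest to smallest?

EcoRI sites (GAATTC) start at positions 40, 47, 79.
EcoRI cuts after the first base of each site, so after positions 40, 47, 79.
Linear molecule, 3 cuts → 4 fragments:
  1–40 → 40 bp
  41–47 → 7 bp
  48–79 → 32 bp
  80–98 → 19 bp
Sorted largest to smallest: 40, 32, 19, 7 bp.

40, 32, 19, 7 bp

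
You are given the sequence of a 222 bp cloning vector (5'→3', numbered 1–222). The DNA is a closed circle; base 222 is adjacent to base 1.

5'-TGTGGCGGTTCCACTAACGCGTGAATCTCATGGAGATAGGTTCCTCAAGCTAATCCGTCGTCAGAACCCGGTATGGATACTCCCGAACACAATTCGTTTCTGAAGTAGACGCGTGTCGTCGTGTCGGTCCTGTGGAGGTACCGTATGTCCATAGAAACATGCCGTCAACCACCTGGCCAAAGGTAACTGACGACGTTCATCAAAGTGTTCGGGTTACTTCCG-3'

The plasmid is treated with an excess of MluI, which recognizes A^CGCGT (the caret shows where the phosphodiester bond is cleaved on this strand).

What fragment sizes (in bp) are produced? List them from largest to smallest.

MluI sites (ACGCGT) start at positions 17, 109.
MluI cuts after the first base of each site, so after positions 17, 109.
Circular molecule, 2 cuts → 2 fragments:
  18–109 → 92 bp
  110–222 then 1–17 → 113 + 17 = 130 bp
Sorted largest to smallest: 130, 92 bp.

130, 92 bp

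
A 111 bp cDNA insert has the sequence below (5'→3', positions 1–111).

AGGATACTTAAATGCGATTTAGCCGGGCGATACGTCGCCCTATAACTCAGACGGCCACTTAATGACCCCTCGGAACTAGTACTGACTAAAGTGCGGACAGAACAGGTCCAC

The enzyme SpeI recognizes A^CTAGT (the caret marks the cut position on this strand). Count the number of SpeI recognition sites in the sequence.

ACTAGT occurs starting at position 75.
SpeI cuts at 1 site.

1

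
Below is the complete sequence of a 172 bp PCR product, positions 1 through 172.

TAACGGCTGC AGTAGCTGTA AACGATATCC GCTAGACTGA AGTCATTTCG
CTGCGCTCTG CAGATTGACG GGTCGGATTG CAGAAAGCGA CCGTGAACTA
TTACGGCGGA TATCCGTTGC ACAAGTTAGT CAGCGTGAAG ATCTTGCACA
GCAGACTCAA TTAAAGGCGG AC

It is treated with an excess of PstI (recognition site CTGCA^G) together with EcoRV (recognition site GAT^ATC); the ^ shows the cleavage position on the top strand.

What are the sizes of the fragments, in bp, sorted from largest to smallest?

61, 49, 36, 15, 11 bp

PstI sites (CTGCAG) start at positions 7, 58.
PstI cuts after base 5 of each site (before the last base), so after positions 11, 62.
EcoRV sites (GATATC) start at positions 24, 109.
EcoRV cuts after base 3 of each site, so after positions 26, 111.
Combined cut positions: 11, 26, 62, 111.
Linear molecule, 4 cuts → 5 fragments:
  1–11 → 11 bp
  12–26 → 15 bp
  27–62 → 36 bp
  63–111 → 49 bp
  112–172 → 61 bp
Sorted largest to smallest: 61, 49, 36, 15, 11 bp.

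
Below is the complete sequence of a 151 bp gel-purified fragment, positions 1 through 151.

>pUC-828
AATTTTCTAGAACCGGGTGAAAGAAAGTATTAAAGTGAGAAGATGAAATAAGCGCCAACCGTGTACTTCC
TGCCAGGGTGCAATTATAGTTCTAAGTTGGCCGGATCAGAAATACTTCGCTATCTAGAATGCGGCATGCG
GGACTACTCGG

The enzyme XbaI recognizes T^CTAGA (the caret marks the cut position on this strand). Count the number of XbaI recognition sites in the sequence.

TCTAGA occurs starting at positions 6, 123.
XbaI cuts at 2 sites.

2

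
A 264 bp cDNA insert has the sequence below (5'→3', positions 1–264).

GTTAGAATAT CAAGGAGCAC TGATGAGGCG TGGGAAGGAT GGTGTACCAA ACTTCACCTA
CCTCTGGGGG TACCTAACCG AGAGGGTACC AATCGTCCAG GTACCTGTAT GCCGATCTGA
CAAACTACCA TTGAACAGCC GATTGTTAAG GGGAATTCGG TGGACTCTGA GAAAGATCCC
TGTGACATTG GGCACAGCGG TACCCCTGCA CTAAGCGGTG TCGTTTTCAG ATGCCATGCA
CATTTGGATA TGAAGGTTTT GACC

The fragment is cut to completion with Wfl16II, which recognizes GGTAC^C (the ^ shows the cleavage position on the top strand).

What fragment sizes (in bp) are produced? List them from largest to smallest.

99, 73, 61, 16, 15 bp

Wfl16II sites (GGTACC) start at positions 69, 85, 100, 199.
Wfl16II cuts after base 5 of each site (before the last base), so after positions 73, 89, 104, 203.
Linear molecule, 4 cuts → 5 fragments:
  1–73 → 73 bp
  74–89 → 16 bp
  90–104 → 15 bp
  105–203 → 99 bp
  204–264 → 61 bp
Sorted largest to smallest: 99, 73, 61, 16, 15 bp.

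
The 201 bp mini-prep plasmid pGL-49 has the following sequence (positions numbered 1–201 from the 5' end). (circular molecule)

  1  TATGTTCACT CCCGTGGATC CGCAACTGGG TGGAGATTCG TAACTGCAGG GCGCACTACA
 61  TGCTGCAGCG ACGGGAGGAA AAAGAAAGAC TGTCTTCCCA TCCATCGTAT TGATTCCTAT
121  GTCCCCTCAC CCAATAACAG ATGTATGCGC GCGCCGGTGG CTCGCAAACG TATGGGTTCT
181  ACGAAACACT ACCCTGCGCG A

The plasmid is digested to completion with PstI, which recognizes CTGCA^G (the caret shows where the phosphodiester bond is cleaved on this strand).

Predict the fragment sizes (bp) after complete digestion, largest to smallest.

182, 19 bp

PstI sites (CTGCAG) start at positions 44, 63.
PstI cuts after base 5 of each site (before the last base), so after positions 48, 67.
Circular molecule, 2 cuts → 2 fragments:
  49–67 → 19 bp
  68–201 then 1–48 → 134 + 48 = 182 bp
Sorted largest to smallest: 182, 19 bp.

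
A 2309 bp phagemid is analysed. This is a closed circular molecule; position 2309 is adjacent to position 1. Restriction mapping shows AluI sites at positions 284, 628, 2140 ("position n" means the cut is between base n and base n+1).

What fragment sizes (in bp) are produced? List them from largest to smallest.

Circular molecule, 3 cuts → 3 fragments:
  628 − 284 = 344 bp
  2140 − 628 = 1512 bp
  wrap: 2309 − 2140 + 284 = 453 bp
Sorted largest to smallest: 1512, 453, 344 bp.

1512, 453, 344 bp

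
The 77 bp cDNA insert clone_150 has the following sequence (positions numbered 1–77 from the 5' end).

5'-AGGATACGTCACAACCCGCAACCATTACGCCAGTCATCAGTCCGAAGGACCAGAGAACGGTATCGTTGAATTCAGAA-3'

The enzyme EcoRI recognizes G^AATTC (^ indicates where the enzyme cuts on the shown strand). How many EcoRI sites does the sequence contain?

1

GAATTC occurs starting at position 68.
EcoRI cuts at 1 site.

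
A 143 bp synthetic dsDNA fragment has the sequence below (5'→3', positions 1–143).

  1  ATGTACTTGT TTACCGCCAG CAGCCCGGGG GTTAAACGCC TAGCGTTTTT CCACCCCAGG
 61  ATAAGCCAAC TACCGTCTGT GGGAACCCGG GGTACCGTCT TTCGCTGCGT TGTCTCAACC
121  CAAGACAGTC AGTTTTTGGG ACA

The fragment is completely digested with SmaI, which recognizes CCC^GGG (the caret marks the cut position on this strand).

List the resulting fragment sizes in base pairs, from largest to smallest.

62, 55, 26 bp

SmaI sites (CCCGGG) start at positions 24, 86.
SmaI cuts after base 3 of each site, so after positions 26, 88.
Linear molecule, 2 cuts → 3 fragments:
  1–26 → 26 bp
  27–88 → 62 bp
  89–143 → 55 bp
Sorted largest to smallest: 62, 55, 26 bp.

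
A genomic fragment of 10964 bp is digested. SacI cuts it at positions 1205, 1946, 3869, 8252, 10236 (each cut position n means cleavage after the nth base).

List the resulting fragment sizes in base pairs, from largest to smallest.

Linear molecule, 5 cuts → 6 fragments:
  1205 − 0 = 1205 bp
  1946 − 1205 = 741 bp
  3869 − 1946 = 1923 bp
  8252 − 3869 = 4383 bp
  10236 − 8252 = 1984 bp
  10964 − 10236 = 728 bp
Sorted largest to smallest: 4383, 1984, 1923, 1205, 741, 728 bp.

4383, 1984, 1923, 1205, 741, 728 bp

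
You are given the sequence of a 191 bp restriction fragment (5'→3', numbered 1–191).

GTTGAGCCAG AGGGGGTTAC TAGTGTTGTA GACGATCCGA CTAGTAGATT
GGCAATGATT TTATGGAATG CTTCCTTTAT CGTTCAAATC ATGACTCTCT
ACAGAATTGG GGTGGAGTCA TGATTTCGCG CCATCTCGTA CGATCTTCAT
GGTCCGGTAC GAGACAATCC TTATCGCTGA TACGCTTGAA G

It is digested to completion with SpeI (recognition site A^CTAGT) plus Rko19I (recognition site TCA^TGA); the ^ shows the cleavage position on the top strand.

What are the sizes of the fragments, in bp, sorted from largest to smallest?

SpeI sites (ACTAGT) start at positions 19, 40.
SpeI cuts after the first base of each site, so after positions 19, 40.
Rko19I sites (TCATGA) start at positions 89, 118.
Rko19I cuts after base 3 of each site, so after positions 91, 120.
Combined cut positions: 19, 40, 91, 120.
Linear molecule, 4 cuts → 5 fragments:
  1–19 → 19 bp
  20–40 → 21 bp
  41–91 → 51 bp
  92–120 → 29 bp
  121–191 → 71 bp
Sorted largest to smallest: 71, 51, 29, 21, 19 bp.

71, 51, 29, 21, 19 bp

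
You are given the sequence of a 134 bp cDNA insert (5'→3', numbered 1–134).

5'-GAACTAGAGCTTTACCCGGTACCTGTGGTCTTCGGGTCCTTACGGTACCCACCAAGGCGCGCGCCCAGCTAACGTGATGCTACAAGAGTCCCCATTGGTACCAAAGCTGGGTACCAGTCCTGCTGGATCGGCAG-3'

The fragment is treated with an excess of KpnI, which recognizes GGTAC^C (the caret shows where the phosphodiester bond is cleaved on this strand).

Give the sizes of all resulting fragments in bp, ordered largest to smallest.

53, 26, 22, 20, 13 bp

KpnI sites (GGTACC) start at positions 18, 44, 97, 110.
KpnI cuts after base 5 of each site (before the last base), so after positions 22, 48, 101, 114.
Linear molecule, 4 cuts → 5 fragments:
  1–22 → 22 bp
  23–48 → 26 bp
  49–101 → 53 bp
  102–114 → 13 bp
  115–134 → 20 bp
Sorted largest to smallest: 53, 26, 22, 20, 13 bp.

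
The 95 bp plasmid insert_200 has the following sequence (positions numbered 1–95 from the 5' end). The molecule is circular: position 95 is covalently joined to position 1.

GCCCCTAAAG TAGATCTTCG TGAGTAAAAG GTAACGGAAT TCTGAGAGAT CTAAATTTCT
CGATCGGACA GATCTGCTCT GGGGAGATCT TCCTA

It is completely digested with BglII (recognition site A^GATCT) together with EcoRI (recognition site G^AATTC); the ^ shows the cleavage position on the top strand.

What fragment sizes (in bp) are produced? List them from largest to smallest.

BglII sites (AGATCT) start at positions 12, 47, 70, 85.
BglII cuts after the first base of each site, so after positions 12, 47, 70, 85.
The EcoRI site (GAATTC) starts at position 37.
EcoRI cuts after the first base of each site, so after position 37.
Combined cut positions: 12, 37, 47, 70, 85.
Circular molecule, 5 cuts → 5 fragments:
  13–37 → 25 bp
  38–47 → 10 bp
  48–70 → 23 bp
  71–85 → 15 bp
  86–95 then 1–12 → 10 + 12 = 22 bp
Sorted largest to smallest: 25, 23, 22, 15, 10 bp.

25, 23, 22, 15, 10 bp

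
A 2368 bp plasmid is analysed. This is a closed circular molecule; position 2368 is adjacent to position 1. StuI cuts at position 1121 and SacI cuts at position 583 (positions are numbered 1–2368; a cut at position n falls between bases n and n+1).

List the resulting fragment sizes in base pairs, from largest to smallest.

1830, 538 bp

Combined cut positions (sorted): 583, 1121.
Circular molecule, 2 cuts → 2 fragments:
  1121 − 583 = 538 bp
  wrap: 2368 − 1121 + 583 = 1830 bp
Sorted largest to smallest: 1830, 538 bp.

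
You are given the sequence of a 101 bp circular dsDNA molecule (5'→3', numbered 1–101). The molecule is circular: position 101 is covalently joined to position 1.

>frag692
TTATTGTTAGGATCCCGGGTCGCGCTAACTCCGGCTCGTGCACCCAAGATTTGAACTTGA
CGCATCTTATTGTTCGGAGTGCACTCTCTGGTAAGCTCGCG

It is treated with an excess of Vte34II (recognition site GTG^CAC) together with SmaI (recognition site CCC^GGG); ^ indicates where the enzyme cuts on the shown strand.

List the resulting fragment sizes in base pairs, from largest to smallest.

41, 36, 24 bp

Vte34II sites (GTGCAC) start at positions 38, 79.
Vte34II cuts after base 3 of each site, so after positions 40, 81.
The SmaI site (CCCGGG) starts at position 14.
SmaI cuts after base 3 of each site, so after position 16.
Combined cut positions: 16, 40, 81.
Circular molecule, 3 cuts → 3 fragments:
  17–40 → 24 bp
  41–81 → 41 bp
  82–101 then 1–16 → 20 + 16 = 36 bp
Sorted largest to smallest: 41, 36, 24 bp.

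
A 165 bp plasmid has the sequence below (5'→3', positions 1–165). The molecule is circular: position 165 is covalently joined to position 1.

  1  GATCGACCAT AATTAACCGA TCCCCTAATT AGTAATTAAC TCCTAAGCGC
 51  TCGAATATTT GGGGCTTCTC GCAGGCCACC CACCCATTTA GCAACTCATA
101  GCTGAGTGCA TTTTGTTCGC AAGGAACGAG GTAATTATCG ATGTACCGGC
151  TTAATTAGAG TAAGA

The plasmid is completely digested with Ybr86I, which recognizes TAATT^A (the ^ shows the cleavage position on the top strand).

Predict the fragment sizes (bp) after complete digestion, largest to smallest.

99, 23, 20, 16, 7 bp

Ybr86I sites (TAATTA) start at positions 10, 26, 33, 132, 152.
Ybr86I cuts after base 5 of each site (before the last base), so after positions 14, 30, 37, 136, 156.
Circular molecule, 5 cuts → 5 fragments:
  15–30 → 16 bp
  31–37 → 7 bp
  38–136 → 99 bp
  137–156 → 20 bp
  157–165 then 1–14 → 9 + 14 = 23 bp
Sorted largest to smallest: 99, 23, 20, 16, 7 bp.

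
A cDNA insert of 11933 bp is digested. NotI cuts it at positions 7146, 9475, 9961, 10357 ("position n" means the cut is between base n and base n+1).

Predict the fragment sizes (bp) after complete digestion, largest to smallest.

7146, 2329, 1576, 486, 396 bp

Linear molecule, 4 cuts → 5 fragments:
  7146 − 0 = 7146 bp
  9475 − 7146 = 2329 bp
  9961 − 9475 = 486 bp
  10357 − 9961 = 396 bp
  11933 − 10357 = 1576 bp
Sorted largest to smallest: 7146, 2329, 1576, 486, 396 bp.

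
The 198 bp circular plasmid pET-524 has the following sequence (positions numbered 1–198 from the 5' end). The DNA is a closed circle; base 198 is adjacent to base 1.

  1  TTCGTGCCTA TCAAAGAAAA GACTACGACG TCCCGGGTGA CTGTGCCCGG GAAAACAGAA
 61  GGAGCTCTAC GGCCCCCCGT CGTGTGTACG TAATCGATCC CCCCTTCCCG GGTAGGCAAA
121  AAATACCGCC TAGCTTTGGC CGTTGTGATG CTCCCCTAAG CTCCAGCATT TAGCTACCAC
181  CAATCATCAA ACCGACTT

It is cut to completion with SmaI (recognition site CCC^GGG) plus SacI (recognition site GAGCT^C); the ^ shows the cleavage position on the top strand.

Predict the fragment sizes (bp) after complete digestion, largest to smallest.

123, 43, 18, 14 bp

SmaI sites (CCCGGG) start at positions 32, 46, 107.
SmaI cuts after base 3 of each site, so after positions 34, 48, 109.
The SacI site (GAGCTC) starts at position 62.
SacI cuts after base 5 of each site (before the last base), so after position 66.
Combined cut positions: 34, 48, 66, 109.
Circular molecule, 4 cuts → 4 fragments:
  35–48 → 14 bp
  49–66 → 18 bp
  67–109 → 43 bp
  110–198 then 1–34 → 89 + 34 = 123 bp
Sorted largest to smallest: 123, 43, 18, 14 bp.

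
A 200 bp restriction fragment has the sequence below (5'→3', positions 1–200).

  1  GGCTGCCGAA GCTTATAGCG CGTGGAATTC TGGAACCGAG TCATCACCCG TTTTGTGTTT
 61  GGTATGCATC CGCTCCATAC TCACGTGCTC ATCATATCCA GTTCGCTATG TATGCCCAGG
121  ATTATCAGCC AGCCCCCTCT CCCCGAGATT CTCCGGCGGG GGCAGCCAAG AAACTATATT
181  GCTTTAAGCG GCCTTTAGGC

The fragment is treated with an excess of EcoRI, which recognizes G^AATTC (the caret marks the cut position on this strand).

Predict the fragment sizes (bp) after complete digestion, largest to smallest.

The EcoRI site (GAATTC) starts at position 25.
EcoRI cuts after the first base of each site, so after position 25.
Linear molecule, 1 cut → 2 fragments:
  1–25 → 25 bp
  26–200 → 175 bp
Sorted largest to smallest: 175, 25 bp.

175, 25 bp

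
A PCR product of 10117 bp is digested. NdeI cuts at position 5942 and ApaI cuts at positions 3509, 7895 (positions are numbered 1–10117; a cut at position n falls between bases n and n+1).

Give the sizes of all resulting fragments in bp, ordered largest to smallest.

Combined cut positions (sorted): 3509, 5942, 7895.
Linear molecule, 3 cuts → 4 fragments:
  3509 − 0 = 3509 bp
  5942 − 3509 = 2433 bp
  7895 − 5942 = 1953 bp
  10117 − 7895 = 2222 bp
Sorted largest to smallest: 3509, 2433, 2222, 1953 bp.

3509, 2433, 2222, 1953 bp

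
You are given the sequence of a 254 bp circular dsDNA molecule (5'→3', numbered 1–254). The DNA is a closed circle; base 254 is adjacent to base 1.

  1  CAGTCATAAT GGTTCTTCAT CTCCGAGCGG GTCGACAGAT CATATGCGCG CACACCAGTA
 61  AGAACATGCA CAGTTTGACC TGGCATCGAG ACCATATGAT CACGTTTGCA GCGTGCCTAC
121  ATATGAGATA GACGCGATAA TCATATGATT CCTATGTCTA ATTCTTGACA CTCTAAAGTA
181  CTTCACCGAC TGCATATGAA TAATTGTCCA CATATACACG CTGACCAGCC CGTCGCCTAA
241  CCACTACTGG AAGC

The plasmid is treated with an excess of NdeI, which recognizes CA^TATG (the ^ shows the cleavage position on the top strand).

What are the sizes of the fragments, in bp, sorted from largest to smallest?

NdeI sites (CATATG) start at positions 41, 93, 120, 142, 193.
NdeI cuts after base 2 of each site, so after positions 42, 94, 121, 143, 194.
Circular molecule, 5 cuts → 5 fragments:
  43–94 → 52 bp
  95–121 → 27 bp
  122–143 → 22 bp
  144–194 → 51 bp
  195–254 then 1–42 → 60 + 42 = 102 bp
Sorted largest to smallest: 102, 52, 51, 27, 22 bp.

102, 52, 51, 27, 22 bp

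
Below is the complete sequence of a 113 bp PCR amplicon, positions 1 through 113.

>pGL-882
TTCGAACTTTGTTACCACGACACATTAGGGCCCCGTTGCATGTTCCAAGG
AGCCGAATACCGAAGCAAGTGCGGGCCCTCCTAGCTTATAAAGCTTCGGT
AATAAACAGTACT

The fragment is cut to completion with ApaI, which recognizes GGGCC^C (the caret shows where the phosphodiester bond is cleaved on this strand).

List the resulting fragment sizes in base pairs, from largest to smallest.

45, 36, 32 bp

ApaI sites (GGGCCC) start at positions 28, 73.
ApaI cuts after base 5 of each site (before the last base), so after positions 32, 77.
Linear molecule, 2 cuts → 3 fragments:
  1–32 → 32 bp
  33–77 → 45 bp
  78–113 → 36 bp
Sorted largest to smallest: 45, 36, 32 bp.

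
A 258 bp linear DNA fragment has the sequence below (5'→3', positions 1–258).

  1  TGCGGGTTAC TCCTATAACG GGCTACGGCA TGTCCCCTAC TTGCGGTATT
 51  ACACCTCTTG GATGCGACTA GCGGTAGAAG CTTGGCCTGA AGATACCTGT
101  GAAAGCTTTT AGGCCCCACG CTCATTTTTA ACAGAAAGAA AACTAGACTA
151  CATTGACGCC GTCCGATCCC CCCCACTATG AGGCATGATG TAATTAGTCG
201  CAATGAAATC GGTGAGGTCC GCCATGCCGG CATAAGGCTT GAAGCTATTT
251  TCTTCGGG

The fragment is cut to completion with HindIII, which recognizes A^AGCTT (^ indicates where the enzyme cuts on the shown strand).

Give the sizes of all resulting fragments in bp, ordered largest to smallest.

HindIII sites (AAGCTT) start at positions 78, 103.
HindIII cuts after the first base of each site, so after positions 78, 103.
Linear molecule, 2 cuts → 3 fragments:
  1–78 → 78 bp
  79–103 → 25 bp
  104–258 → 155 bp
Sorted largest to smallest: 155, 78, 25 bp.

155, 78, 25 bp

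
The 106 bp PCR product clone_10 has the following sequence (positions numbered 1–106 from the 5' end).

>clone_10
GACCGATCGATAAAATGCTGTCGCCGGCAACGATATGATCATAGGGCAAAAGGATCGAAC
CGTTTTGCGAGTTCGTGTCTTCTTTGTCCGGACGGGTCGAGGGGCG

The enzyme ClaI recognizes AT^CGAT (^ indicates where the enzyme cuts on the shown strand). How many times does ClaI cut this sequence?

ATCGAT occurs starting at position 6.
ClaI cuts at 1 site.

1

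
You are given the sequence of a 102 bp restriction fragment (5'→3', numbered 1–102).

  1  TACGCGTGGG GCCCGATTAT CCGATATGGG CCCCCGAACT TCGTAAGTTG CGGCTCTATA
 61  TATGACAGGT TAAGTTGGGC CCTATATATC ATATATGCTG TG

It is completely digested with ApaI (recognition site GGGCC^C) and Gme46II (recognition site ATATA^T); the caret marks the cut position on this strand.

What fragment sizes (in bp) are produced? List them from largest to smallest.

ApaI sites (GGGCCC) start at positions 9, 28, 77.
ApaI cuts after base 5 of each site (before the last base), so after positions 13, 32, 81.
Gme46II sites (ATATAT) start at positions 58, 84, 91.
Gme46II cuts after base 5 of each site (before the last base), so after positions 62, 88, 95.
Combined cut positions: 13, 32, 62, 81, 88, 95.
Linear molecule, 6 cuts → 7 fragments:
  1–13 → 13 bp
  14–32 → 19 bp
  33–62 → 30 bp
  63–81 → 19 bp
  82–88 → 7 bp
  89–95 → 7 bp
  96–102 → 7 bp
Sorted largest to smallest: 30, 19, 19, 13, 7, 7, 7 bp.

30, 19, 19, 13, 7, 7, 7 bp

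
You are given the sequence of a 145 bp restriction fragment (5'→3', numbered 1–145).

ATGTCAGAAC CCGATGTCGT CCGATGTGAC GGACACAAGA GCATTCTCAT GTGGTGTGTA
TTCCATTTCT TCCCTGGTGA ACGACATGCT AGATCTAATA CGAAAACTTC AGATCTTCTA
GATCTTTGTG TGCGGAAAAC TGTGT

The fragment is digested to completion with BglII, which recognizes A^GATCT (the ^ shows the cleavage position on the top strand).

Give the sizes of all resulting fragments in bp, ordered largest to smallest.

BglII sites (AGATCT) start at positions 91, 111, 120.
BglII cuts after the first base of each site, so after positions 91, 111, 120.
Linear molecule, 3 cuts → 4 fragments:
  1–91 → 91 bp
  92–111 → 20 bp
  112–120 → 9 bp
  121–145 → 25 bp
Sorted largest to smallest: 91, 25, 20, 9 bp.

91, 25, 20, 9 bp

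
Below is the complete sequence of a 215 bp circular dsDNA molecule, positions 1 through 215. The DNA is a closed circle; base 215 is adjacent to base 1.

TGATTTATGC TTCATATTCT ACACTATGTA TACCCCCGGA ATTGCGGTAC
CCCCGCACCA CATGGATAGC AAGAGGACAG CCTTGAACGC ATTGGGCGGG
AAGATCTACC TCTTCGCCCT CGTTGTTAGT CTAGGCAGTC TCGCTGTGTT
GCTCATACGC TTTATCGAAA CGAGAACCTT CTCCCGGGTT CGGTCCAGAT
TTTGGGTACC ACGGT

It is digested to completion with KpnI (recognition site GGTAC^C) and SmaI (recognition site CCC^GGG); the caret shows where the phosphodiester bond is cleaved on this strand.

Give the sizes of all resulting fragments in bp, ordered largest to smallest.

KpnI sites (GGTACC) start at positions 46, 205.
KpnI cuts after base 5 of each site (before the last base), so after positions 50, 209.
The SmaI site (CCCGGG) starts at position 183.
SmaI cuts after base 3 of each site, so after position 185.
Combined cut positions: 50, 185, 209.
Circular molecule, 3 cuts → 3 fragments:
  51–185 → 135 bp
  186–209 → 24 bp
  210–215 then 1–50 → 6 + 50 = 56 bp
Sorted largest to smallest: 135, 56, 24 bp.

135, 56, 24 bp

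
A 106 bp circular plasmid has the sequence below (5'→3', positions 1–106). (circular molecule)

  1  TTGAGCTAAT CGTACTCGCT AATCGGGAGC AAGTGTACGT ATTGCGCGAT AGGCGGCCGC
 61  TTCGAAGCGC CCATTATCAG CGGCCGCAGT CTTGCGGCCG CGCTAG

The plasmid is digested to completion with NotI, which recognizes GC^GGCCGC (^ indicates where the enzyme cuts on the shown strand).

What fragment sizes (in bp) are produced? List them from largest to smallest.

NotI sites (GCGGCCGC) start at positions 53, 80, 94.
NotI cuts after base 2 of each site, so after positions 54, 81, 95.
Circular molecule, 3 cuts → 3 fragments:
  55–81 → 27 bp
  82–95 → 14 bp
  96–106 then 1–54 → 11 + 54 = 65 bp
Sorted largest to smallest: 65, 27, 14 bp.

65, 27, 14 bp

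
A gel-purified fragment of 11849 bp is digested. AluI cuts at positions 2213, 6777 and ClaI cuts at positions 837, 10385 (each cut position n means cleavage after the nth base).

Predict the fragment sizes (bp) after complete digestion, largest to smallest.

4564, 3608, 1464, 1376, 837 bp

Combined cut positions (sorted): 837, 2213, 6777, 10385.
Linear molecule, 4 cuts → 5 fragments:
  837 − 0 = 837 bp
  2213 − 837 = 1376 bp
  6777 − 2213 = 4564 bp
  10385 − 6777 = 3608 bp
  11849 − 10385 = 1464 bp
Sorted largest to smallest: 4564, 3608, 1464, 1376, 837 bp.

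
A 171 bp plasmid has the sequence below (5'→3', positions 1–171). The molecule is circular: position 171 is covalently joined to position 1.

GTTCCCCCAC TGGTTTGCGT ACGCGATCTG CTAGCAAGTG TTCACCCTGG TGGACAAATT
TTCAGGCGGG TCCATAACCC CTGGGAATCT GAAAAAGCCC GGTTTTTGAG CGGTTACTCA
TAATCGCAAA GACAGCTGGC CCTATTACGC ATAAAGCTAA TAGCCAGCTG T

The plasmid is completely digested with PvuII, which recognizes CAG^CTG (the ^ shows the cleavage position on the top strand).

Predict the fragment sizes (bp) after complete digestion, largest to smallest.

139, 32 bp

PvuII sites (CAGCTG) start at positions 133, 165.
PvuII cuts after base 3 of each site, so after positions 135, 167.
Circular molecule, 2 cuts → 2 fragments:
  136–167 → 32 bp
  168–171 then 1–135 → 4 + 135 = 139 bp
Sorted largest to smallest: 139, 32 bp.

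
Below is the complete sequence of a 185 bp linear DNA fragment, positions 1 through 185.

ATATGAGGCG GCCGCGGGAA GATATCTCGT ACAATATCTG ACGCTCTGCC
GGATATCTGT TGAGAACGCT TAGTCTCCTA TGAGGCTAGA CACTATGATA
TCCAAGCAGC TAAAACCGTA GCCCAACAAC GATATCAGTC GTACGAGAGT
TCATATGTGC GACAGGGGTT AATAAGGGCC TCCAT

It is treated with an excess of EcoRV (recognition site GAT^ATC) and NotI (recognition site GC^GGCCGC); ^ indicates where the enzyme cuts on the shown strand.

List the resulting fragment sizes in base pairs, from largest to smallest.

52, 45, 34, 31, 14, 9 bp

EcoRV sites (GATATC) start at positions 21, 52, 97, 131.
EcoRV cuts after base 3 of each site, so after positions 23, 54, 99, 133.
The NotI site (GCGGCCGC) starts at position 8.
NotI cuts after base 2 of each site, so after position 9.
Combined cut positions: 9, 23, 54, 99, 133.
Linear molecule, 5 cuts → 6 fragments:
  1–9 → 9 bp
  10–23 → 14 bp
  24–54 → 31 bp
  55–99 → 45 bp
  100–133 → 34 bp
  134–185 → 52 bp
Sorted largest to smallest: 52, 45, 34, 31, 14, 9 bp.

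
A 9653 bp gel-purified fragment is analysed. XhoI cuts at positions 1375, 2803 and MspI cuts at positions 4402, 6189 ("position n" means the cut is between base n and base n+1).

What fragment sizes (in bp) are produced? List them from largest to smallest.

3464, 1787, 1599, 1428, 1375 bp

Combined cut positions (sorted): 1375, 2803, 4402, 6189.
Linear molecule, 4 cuts → 5 fragments:
  1375 − 0 = 1375 bp
  2803 − 1375 = 1428 bp
  4402 − 2803 = 1599 bp
  6189 − 4402 = 1787 bp
  9653 − 6189 = 3464 bp
Sorted largest to smallest: 3464, 1787, 1599, 1428, 1375 bp.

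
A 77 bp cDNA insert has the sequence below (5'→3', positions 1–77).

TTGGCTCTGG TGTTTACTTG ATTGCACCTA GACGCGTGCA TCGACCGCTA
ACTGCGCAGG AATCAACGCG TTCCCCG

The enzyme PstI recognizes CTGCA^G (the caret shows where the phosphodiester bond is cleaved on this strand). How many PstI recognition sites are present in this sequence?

0

No occurrence of CTGCAG is present in the sequence.
PstI does not cut: 0 sites.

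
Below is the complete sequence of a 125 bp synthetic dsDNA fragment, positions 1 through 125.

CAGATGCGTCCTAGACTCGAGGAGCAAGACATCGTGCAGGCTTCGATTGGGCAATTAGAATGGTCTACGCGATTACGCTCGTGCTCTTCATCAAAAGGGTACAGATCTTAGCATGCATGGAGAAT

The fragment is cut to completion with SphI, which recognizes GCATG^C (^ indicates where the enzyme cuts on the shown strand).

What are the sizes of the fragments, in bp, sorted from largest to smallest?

The SphI site (GCATGC) starts at position 111.
SphI cuts after base 5 of each site (before the last base), so after position 115.
Linear molecule, 1 cut → 2 fragments:
  1–115 → 115 bp
  116–125 → 10 bp
Sorted largest to smallest: 115, 10 bp.

115, 10 bp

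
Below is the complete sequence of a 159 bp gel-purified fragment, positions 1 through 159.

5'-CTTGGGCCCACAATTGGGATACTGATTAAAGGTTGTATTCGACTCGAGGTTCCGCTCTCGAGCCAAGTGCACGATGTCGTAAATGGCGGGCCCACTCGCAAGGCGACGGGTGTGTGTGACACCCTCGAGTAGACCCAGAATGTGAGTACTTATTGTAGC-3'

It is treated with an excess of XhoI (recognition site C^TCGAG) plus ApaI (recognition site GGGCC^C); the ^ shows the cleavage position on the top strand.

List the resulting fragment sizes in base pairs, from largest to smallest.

XhoI sites (CTCGAG) start at positions 43, 57, 124.
XhoI cuts after the first base of each site, so after positions 43, 57, 124.
ApaI sites (GGGCCC) start at positions 4, 88.
ApaI cuts after base 5 of each site (before the last base), so after positions 8, 92.
Combined cut positions: 8, 43, 57, 92, 124.
Linear molecule, 5 cuts → 6 fragments:
  1–8 → 8 bp
  9–43 → 35 bp
  44–57 → 14 bp
  58–92 → 35 bp
  93–124 → 32 bp
  125–159 → 35 bp
Sorted largest to smallest: 35, 35, 35, 32, 14, 8 bp.

35, 35, 35, 32, 14, 8 bp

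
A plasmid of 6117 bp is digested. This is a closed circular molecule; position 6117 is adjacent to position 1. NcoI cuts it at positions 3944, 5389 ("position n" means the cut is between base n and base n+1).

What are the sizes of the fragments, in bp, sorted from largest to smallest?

4672, 1445 bp

Circular molecule, 2 cuts → 2 fragments:
  5389 − 3944 = 1445 bp
  wrap: 6117 − 5389 + 3944 = 4672 bp
Sorted largest to smallest: 4672, 1445 bp.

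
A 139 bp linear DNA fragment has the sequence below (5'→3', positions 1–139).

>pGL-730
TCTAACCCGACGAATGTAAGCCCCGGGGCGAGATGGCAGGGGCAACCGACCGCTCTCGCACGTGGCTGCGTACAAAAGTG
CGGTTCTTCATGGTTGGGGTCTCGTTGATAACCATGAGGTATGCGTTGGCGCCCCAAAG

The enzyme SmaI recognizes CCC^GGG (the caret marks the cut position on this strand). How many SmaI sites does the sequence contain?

1

CCCGGG occurs starting at position 22.
SmaI cuts at 1 site.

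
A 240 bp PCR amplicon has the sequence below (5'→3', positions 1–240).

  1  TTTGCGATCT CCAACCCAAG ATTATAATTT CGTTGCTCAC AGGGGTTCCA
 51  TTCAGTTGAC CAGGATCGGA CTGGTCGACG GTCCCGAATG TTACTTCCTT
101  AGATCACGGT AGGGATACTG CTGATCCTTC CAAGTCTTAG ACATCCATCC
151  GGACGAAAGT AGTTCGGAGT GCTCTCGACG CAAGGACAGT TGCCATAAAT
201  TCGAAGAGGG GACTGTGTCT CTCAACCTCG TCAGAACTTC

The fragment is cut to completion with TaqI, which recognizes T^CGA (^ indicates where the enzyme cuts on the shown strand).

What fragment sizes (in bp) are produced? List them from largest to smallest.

TaqI sites (TCGA) start at positions 75, 175, 201.
TaqI cuts after the first base of each site, so after positions 75, 175, 201.
Linear molecule, 3 cuts → 4 fragments:
  1–75 → 75 bp
  76–175 → 100 bp
  176–201 → 26 bp
  202–240 → 39 bp
Sorted largest to smallest: 100, 75, 39, 26 bp.

100, 75, 39, 26 bp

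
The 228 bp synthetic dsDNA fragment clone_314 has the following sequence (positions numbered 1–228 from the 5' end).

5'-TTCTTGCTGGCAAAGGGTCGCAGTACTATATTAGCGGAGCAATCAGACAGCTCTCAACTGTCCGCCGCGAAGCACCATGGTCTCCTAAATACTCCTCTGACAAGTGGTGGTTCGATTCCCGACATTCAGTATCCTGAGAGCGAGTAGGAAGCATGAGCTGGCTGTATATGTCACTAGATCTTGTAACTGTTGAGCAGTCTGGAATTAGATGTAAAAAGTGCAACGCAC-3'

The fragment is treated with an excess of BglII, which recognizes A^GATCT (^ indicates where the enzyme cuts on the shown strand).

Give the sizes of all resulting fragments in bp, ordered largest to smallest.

The BglII site (AGATCT) starts at position 176.
BglII cuts after the first base of each site, so after position 176.
Linear molecule, 1 cut → 2 fragments:
  1–176 → 176 bp
  177–228 → 52 bp
Sorted largest to smallest: 176, 52 bp.

176, 52 bp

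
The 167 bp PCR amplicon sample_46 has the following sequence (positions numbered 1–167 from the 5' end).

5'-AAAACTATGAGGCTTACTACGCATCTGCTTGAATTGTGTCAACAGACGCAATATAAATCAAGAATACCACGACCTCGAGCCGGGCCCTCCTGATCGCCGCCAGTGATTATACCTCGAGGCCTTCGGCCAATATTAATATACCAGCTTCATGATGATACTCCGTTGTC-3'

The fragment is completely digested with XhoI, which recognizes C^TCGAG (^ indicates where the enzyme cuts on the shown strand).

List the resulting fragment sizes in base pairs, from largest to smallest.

XhoI sites (CTCGAG) start at positions 74, 113.
XhoI cuts after the first base of each site, so after positions 74, 113.
Linear molecule, 2 cuts → 3 fragments:
  1–74 → 74 bp
  75–113 → 39 bp
  114–167 → 54 bp
Sorted largest to smallest: 74, 54, 39 bp.

74, 54, 39 bp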